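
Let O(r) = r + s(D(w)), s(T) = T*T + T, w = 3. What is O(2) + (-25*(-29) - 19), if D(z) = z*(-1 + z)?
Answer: 750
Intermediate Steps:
s(T) = T + T² (s(T) = T² + T = T + T²)
O(r) = 42 + r (O(r) = r + (3*(-1 + 3))*(1 + 3*(-1 + 3)) = r + (3*2)*(1 + 3*2) = r + 6*(1 + 6) = r + 6*7 = r + 42 = 42 + r)
O(2) + (-25*(-29) - 19) = (42 + 2) + (-25*(-29) - 19) = 44 + (725 - 19) = 44 + 706 = 750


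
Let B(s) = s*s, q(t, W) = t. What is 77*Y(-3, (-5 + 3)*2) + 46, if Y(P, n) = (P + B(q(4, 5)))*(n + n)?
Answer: -7962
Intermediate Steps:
B(s) = s**2
Y(P, n) = 2*n*(16 + P) (Y(P, n) = (P + 4**2)*(n + n) = (P + 16)*(2*n) = (16 + P)*(2*n) = 2*n*(16 + P))
77*Y(-3, (-5 + 3)*2) + 46 = 77*(2*((-5 + 3)*2)*(16 - 3)) + 46 = 77*(2*(-2*2)*13) + 46 = 77*(2*(-4)*13) + 46 = 77*(-104) + 46 = -8008 + 46 = -7962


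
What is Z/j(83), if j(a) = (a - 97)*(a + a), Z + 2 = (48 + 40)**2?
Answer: -553/166 ≈ -3.3313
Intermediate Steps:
Z = 7742 (Z = -2 + (48 + 40)**2 = -2 + 88**2 = -2 + 7744 = 7742)
j(a) = 2*a*(-97 + a) (j(a) = (-97 + a)*(2*a) = 2*a*(-97 + a))
Z/j(83) = 7742/((2*83*(-97 + 83))) = 7742/((2*83*(-14))) = 7742/(-2324) = 7742*(-1/2324) = -553/166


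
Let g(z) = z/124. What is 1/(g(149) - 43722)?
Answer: -124/5421379 ≈ -2.2872e-5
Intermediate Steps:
g(z) = z/124 (g(z) = z*(1/124) = z/124)
1/(g(149) - 43722) = 1/((1/124)*149 - 43722) = 1/(149/124 - 43722) = 1/(-5421379/124) = -124/5421379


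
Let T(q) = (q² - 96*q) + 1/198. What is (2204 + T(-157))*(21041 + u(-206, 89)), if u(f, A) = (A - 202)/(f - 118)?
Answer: 56592241923947/64152 ≈ 8.8216e+8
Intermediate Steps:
T(q) = 1/198 + q² - 96*q (T(q) = (q² - 96*q) + 1/198 = 1/198 + q² - 96*q)
u(f, A) = (-202 + A)/(-118 + f)
(2204 + T(-157))*(21041 + u(-206, 89)) = (2204 + (1/198 + (-157)² - 96*(-157)))*(21041 + (-202 + 89)/(-118 - 206)) = (2204 + (1/198 + 24649 + 15072))*(21041 - 113/(-324)) = (2204 + 7864759/198)*(21041 - 1/324*(-113)) = 8301151*(21041 + 113/324)/198 = (8301151/198)*(6817397/324) = 56592241923947/64152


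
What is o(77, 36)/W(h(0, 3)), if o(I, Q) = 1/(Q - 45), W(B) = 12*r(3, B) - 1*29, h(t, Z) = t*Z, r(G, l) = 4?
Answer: -1/171 ≈ -0.0058480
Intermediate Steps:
h(t, Z) = Z*t
W(B) = 19 (W(B) = 12*4 - 1*29 = 48 - 29 = 19)
o(I, Q) = 1/(-45 + Q)
o(77, 36)/W(h(0, 3)) = 1/((-45 + 36)*19) = (1/19)/(-9) = -⅑*1/19 = -1/171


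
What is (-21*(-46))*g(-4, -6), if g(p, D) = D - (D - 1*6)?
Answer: 5796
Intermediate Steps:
g(p, D) = 6 (g(p, D) = D - (D - 6) = D - (-6 + D) = D + (6 - D) = 6)
(-21*(-46))*g(-4, -6) = -21*(-46)*6 = 966*6 = 5796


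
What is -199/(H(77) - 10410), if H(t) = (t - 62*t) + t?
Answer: 199/15030 ≈ 0.013240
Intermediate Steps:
H(t) = -60*t (H(t) = -61*t + t = -60*t)
-199/(H(77) - 10410) = -199/(-60*77 - 10410) = -199/(-4620 - 10410) = -199/(-15030) = -1/15030*(-199) = 199/15030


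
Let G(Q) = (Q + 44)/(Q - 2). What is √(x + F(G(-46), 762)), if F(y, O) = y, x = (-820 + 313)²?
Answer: √37015062/12 ≈ 507.00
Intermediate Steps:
G(Q) = (44 + Q)/(-2 + Q)
x = 257049 (x = (-507)² = 257049)
√(x + F(G(-46), 762)) = √(257049 + (44 - 46)/(-2 - 46)) = √(257049 - 2/(-48)) = √(257049 - 1/48*(-2)) = √(257049 + 1/24) = √(6169177/24) = √37015062/12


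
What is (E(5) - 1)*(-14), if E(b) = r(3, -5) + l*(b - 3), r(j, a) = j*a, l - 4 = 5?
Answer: -28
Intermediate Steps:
l = 9 (l = 4 + 5 = 9)
r(j, a) = a*j
E(b) = -42 + 9*b (E(b) = -5*3 + 9*(b - 3) = -15 + 9*(-3 + b) = -15 + (-27 + 9*b) = -42 + 9*b)
(E(5) - 1)*(-14) = ((-42 + 9*5) - 1)*(-14) = ((-42 + 45) - 1)*(-14) = (3 - 1)*(-14) = 2*(-14) = -28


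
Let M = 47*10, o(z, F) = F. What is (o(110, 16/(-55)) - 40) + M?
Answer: 23634/55 ≈ 429.71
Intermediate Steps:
M = 470
(o(110, 16/(-55)) - 40) + M = (16/(-55) - 40) + 470 = (16*(-1/55) - 40) + 470 = (-16/55 - 40) + 470 = -2216/55 + 470 = 23634/55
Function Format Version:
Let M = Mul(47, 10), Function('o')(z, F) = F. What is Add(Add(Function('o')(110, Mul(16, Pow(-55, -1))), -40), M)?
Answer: Rational(23634, 55) ≈ 429.71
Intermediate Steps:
M = 470
Add(Add(Function('o')(110, Mul(16, Pow(-55, -1))), -40), M) = Add(Add(Mul(16, Pow(-55, -1)), -40), 470) = Add(Add(Mul(16, Rational(-1, 55)), -40), 470) = Add(Add(Rational(-16, 55), -40), 470) = Add(Rational(-2216, 55), 470) = Rational(23634, 55)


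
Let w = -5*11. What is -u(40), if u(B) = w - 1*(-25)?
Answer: 30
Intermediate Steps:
w = -55
u(B) = -30 (u(B) = -55 - 1*(-25) = -55 + 25 = -30)
-u(40) = -1*(-30) = 30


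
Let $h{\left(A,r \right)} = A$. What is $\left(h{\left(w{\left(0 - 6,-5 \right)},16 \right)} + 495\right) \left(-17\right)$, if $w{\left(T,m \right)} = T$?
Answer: $-8313$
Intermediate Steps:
$\left(h{\left(w{\left(0 - 6,-5 \right)},16 \right)} + 495\right) \left(-17\right) = \left(\left(0 - 6\right) + 495\right) \left(-17\right) = \left(-6 + 495\right) \left(-17\right) = 489 \left(-17\right) = -8313$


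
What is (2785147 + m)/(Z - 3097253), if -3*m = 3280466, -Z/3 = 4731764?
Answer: -1014995/10375527 ≈ -0.097826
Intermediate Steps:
Z = -14195292 (Z = -3*4731764 = -14195292)
m = -3280466/3 (m = -⅓*3280466 = -3280466/3 ≈ -1.0935e+6)
(2785147 + m)/(Z - 3097253) = (2785147 - 3280466/3)/(-14195292 - 3097253) = (5074975/3)/(-17292545) = (5074975/3)*(-1/17292545) = -1014995/10375527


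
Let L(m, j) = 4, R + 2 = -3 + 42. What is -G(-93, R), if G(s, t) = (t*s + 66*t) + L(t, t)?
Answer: 995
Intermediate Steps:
R = 37 (R = -2 + (-3 + 42) = -2 + 39 = 37)
G(s, t) = 4 + 66*t + s*t (G(s, t) = (t*s + 66*t) + 4 = (s*t + 66*t) + 4 = (66*t + s*t) + 4 = 4 + 66*t + s*t)
-G(-93, R) = -(4 + 66*37 - 93*37) = -(4 + 2442 - 3441) = -1*(-995) = 995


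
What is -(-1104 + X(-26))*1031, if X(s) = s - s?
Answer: 1138224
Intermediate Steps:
X(s) = 0
-(-1104 + X(-26))*1031 = -(-1104 + 0)*1031 = -(-1104)*1031 = -1*(-1138224) = 1138224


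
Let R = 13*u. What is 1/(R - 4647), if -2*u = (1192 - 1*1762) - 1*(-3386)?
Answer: -1/22951 ≈ -4.3571e-5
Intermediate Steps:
u = -1408 (u = -((1192 - 1*1762) - 1*(-3386))/2 = -((1192 - 1762) + 3386)/2 = -(-570 + 3386)/2 = -½*2816 = -1408)
R = -18304 (R = 13*(-1408) = -18304)
1/(R - 4647) = 1/(-18304 - 4647) = 1/(-22951) = -1/22951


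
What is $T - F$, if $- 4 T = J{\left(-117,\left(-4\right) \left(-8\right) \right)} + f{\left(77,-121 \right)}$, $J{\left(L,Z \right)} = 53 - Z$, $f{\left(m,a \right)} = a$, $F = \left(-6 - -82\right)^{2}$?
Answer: $-5751$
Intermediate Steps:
$F = 5776$ ($F = \left(-6 + 82\right)^{2} = 76^{2} = 5776$)
$T = 25$ ($T = - \frac{\left(53 - \left(-4\right) \left(-8\right)\right) - 121}{4} = - \frac{\left(53 - 32\right) - 121}{4} = - \frac{21 - 121}{4} = \left(- \frac{1}{4}\right) \left(-100\right) = 25$)
$T - F = 25 - 5776 = -5751$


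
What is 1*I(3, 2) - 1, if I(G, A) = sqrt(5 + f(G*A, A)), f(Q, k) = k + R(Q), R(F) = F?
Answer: -1 + sqrt(13) ≈ 2.6056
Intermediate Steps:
f(Q, k) = Q + k (f(Q, k) = k + Q = Q + k)
I(G, A) = sqrt(5 + A + A*G) (I(G, A) = sqrt(5 + (G*A + A)) = sqrt(5 + (A*G + A)) = sqrt(5 + (A + A*G)) = sqrt(5 + A + A*G))
1*I(3, 2) - 1 = 1*sqrt(5 + 2 + 2*3) - 1 = 1*sqrt(5 + 2 + 6) - 1 = 1*sqrt(13) - 1 = sqrt(13) - 1 = -1 + sqrt(13)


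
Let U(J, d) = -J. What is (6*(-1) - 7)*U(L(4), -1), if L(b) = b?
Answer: 52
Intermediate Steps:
(6*(-1) - 7)*U(L(4), -1) = (6*(-1) - 7)*(-1*4) = (-6 - 7)*(-4) = -13*(-4) = 52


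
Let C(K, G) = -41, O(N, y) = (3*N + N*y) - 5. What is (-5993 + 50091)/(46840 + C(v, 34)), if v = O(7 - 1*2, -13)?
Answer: 44098/46799 ≈ 0.94229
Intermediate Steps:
O(N, y) = -5 + 3*N + N*y
v = -55 (v = -5 + 3*(7 - 1*2) + (7 - 1*2)*(-13) = -5 + 3*(7 - 2) + (7 - 2)*(-13) = -5 + 3*5 + 5*(-13) = -5 + 15 - 65 = -55)
(-5993 + 50091)/(46840 + C(v, 34)) = (-5993 + 50091)/(46840 - 41) = 44098/46799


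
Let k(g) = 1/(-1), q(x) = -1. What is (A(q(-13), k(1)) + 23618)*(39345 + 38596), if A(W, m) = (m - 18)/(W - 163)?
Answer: 7363278271/4 ≈ 1.8408e+9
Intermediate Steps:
k(g) = -1
A(W, m) = (-18 + m)/(-163 + W)
(A(q(-13), k(1)) + 23618)*(39345 + 38596) = ((-18 - 1)/(-163 - 1) + 23618)*(39345 + 38596) = (-19/(-164) + 23618)*77941 = (-1/164*(-19) + 23618)*77941 = (19/164 + 23618)*77941 = (3873371/164)*77941 = 7363278271/4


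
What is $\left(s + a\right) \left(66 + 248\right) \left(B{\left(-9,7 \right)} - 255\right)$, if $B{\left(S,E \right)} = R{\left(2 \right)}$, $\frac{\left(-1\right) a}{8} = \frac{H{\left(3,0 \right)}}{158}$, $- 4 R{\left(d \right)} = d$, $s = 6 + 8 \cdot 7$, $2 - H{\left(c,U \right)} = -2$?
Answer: $- \frac{391668214}{79} \approx -4.9578 \cdot 10^{6}$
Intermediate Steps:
$H{\left(c,U \right)} = 4$ ($H{\left(c,U \right)} = 2 - -2 = 2 + 2 = 4$)
$s = 62$ ($s = 6 + 56 = 62$)
$R{\left(d \right)} = - \frac{d}{4}$
$a = - \frac{16}{79}$ ($a = - 8 \cdot \frac{4}{158} = - 8 \cdot 4 \cdot \frac{1}{158} = \left(-8\right) \frac{2}{79} = - \frac{16}{79} \approx -0.20253$)
$B{\left(S,E \right)} = - \frac{1}{2}$ ($B{\left(S,E \right)} = \left(- \frac{1}{4}\right) 2 = - \frac{1}{2}$)
$\left(s + a\right) \left(66 + 248\right) \left(B{\left(-9,7 \right)} - 255\right) = \left(62 - \frac{16}{79}\right) \left(66 + 248\right) \left(- \frac{1}{2} - 255\right) = \frac{4882}{79} \cdot 314 \left(- \frac{511}{2}\right) = \frac{1532948}{79} \left(- \frac{511}{2}\right) = - \frac{391668214}{79}$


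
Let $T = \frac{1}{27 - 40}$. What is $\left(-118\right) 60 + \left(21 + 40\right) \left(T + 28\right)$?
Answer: $- \frac{69897}{13} \approx -5376.7$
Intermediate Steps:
$T = - \frac{1}{13}$ ($T = \frac{1}{-13} = - \frac{1}{13} \approx -0.076923$)
$\left(-118\right) 60 + \left(21 + 40\right) \left(T + 28\right) = \left(-118\right) 60 + \left(21 + 40\right) \left(- \frac{1}{13} + 28\right) = -7080 + 61 \cdot \frac{363}{13} = -7080 + \frac{22143}{13} = - \frac{69897}{13}$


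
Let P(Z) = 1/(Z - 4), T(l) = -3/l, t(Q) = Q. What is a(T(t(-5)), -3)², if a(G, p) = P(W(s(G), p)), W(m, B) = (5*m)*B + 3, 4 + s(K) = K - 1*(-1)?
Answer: 1/1225 ≈ 0.00081633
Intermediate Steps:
s(K) = -3 + K (s(K) = -4 + (K - 1*(-1)) = -4 + (K + 1) = -4 + (1 + K) = -3 + K)
W(m, B) = 3 + 5*B*m (W(m, B) = 5*B*m + 3 = 3 + 5*B*m)
P(Z) = 1/(-4 + Z)
a(G, p) = 1/(-1 + 5*p*(-3 + G)) (a(G, p) = 1/(-4 + (3 + 5*p*(-3 + G))) = 1/(-1 + 5*p*(-3 + G)))
a(T(t(-5)), -3)² = (1/(-1 + 5*(-3)*(-3 - 3/(-5))))² = (1/(-1 + 5*(-3)*(-3 - 3*(-⅕))))² = (1/(-1 + 5*(-3)*(-3 + ⅗)))² = (1/(-1 + 5*(-3)*(-12/5)))² = (1/(-1 + 36))² = (1/35)² = 1/1225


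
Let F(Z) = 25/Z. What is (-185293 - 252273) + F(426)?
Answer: -186403091/426 ≈ -4.3757e+5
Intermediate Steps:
(-185293 - 252273) + F(426) = (-185293 - 252273) + 25/426 = -437566 + 25*(1/426) = -437566 + 25/426 = -186403091/426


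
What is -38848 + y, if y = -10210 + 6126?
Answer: -42932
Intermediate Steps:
y = -4084
-38848 + y = -38848 - 4084 = -42932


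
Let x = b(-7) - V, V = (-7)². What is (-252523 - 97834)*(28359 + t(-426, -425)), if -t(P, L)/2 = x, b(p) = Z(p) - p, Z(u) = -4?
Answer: -9968007007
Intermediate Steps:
b(p) = -4 - p
V = 49
x = -46 (x = (-4 - 1*(-7)) - 1*49 = (-4 + 7) - 49 = 3 - 49 = -46)
t(P, L) = 92 (t(P, L) = -2*(-46) = 92)
(-252523 - 97834)*(28359 + t(-426, -425)) = (-252523 - 97834)*(28359 + 92) = -350357*28451 = -9968007007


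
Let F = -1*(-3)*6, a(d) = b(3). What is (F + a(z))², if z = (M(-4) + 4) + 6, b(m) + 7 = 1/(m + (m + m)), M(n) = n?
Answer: 10000/81 ≈ 123.46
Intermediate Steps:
b(m) = -7 + 1/(3*m) (b(m) = -7 + 1/(m + (m + m)) = -7 + 1/(m + 2*m) = -7 + 1/(3*m))
z = 6 (z = (-4 + 4) + 6 = 0 + 6 = 6)
a(d) = -62/9 (a(d) = -7 + (⅓)/3 = -7 + (⅓)*(⅓) = -7 + ⅑ = -62/9)
F = 18 (F = 3*6 = 18)
(F + a(z))² = (18 - 62/9)² = (100/9)² = 10000/81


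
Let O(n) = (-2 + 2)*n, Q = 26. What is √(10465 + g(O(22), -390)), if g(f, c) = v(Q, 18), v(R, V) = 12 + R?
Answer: 3*√1167 ≈ 102.48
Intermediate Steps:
O(n) = 0 (O(n) = 0*n = 0)
g(f, c) = 38 (g(f, c) = 12 + 26 = 38)
√(10465 + g(O(22), -390)) = √(10465 + 38) = √10503 = 3*√1167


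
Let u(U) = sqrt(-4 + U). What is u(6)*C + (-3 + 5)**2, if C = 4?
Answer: 4 + 4*sqrt(2) ≈ 9.6569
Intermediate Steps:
u(6)*C + (-3 + 5)**2 = sqrt(-4 + 6)*4 + (-3 + 5)**2 = sqrt(2)*4 + 2**2 = 4*sqrt(2) + 4 = 4 + 4*sqrt(2)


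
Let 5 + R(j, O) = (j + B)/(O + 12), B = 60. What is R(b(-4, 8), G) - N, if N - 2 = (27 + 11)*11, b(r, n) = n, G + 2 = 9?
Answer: -8007/19 ≈ -421.42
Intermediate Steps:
G = 7 (G = -2 + 9 = 7)
R(j, O) = -5 + (60 + j)/(12 + O) (R(j, O) = -5 + (j + 60)/(O + 12) = -5 + (60 + j)/(12 + O))
N = 420 (N = 2 + (27 + 11)*11 = 2 + 38*11 = 2 + 418 = 420)
R(b(-4, 8), G) - N = (8 - 5*7)/(12 + 7) - 1*420 = (8 - 35)/19 - 420 = (1/19)*(-27) - 420 = -27/19 - 420 = -8007/19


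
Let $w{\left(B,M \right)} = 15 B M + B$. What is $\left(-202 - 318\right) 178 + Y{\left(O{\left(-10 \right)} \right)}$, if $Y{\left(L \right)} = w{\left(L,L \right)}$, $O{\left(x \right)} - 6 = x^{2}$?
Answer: $76086$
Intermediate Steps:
$w{\left(B,M \right)} = B + 15 B M$ ($w{\left(B,M \right)} = 15 B M + B = B + 15 B M$)
$O{\left(x \right)} = 6 + x^{2}$
$Y{\left(L \right)} = L \left(1 + 15 L\right)$
$\left(-202 - 318\right) 178 + Y{\left(O{\left(-10 \right)} \right)} = \left(-202 - 318\right) 178 + \left(6 + \left(-10\right)^{2}\right) \left(1 + 15 \left(6 + \left(-10\right)^{2}\right)\right) = \left(-520\right) 178 + \left(6 + 100\right) \left(1 + 15 \left(6 + 100\right)\right) = -92560 + 106 \left(1 + 15 \cdot 106\right) = -92560 + 106 \left(1 + 1590\right) = -92560 + 106 \cdot 1591 = -92560 + 168646 = 76086$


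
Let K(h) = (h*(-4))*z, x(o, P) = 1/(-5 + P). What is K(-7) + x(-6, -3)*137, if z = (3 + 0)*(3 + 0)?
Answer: 1879/8 ≈ 234.88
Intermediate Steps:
z = 9 (z = 3*3 = 9)
K(h) = -36*h (K(h) = (h*(-4))*9 = -4*h*9 = -36*h)
K(-7) + x(-6, -3)*137 = -36*(-7) + 137/(-5 - 3) = 252 + 137/(-8) = 252 - 1/8*137 = 252 - 137/8 = 1879/8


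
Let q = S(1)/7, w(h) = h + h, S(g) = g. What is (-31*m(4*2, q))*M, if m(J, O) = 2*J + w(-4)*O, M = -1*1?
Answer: 3224/7 ≈ 460.57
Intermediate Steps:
w(h) = 2*h
q = ⅐ (q = 1/7 = 1*(⅐) = ⅐ ≈ 0.14286)
M = -1
m(J, O) = -8*O + 2*J (m(J, O) = 2*J + (2*(-4))*O = 2*J - 8*O = -8*O + 2*J)
(-31*m(4*2, q))*M = -31*(-8*⅐ + 2*(4*2))*(-1) = -31*(-8/7 + 2*8)*(-1) = -31*(-8/7 + 16)*(-1) = -31*104/7*(-1) = -3224/7*(-1) = 3224/7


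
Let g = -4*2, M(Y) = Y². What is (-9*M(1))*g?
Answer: 72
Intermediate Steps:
g = -8
(-9*M(1))*g = -9*1²*(-8) = -9*1*(-8) = -9*(-8) = 72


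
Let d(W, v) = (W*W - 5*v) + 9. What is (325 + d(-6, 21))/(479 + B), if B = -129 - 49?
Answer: 265/301 ≈ 0.88040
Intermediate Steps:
B = -178
d(W, v) = 9 + W² - 5*v (d(W, v) = (W² - 5*v) + 9 = 9 + W² - 5*v)
(325 + d(-6, 21))/(479 + B) = (325 + (9 + (-6)² - 5*21))/(479 - 178) = (325 + (9 + 36 - 105))/301 = (325 - 60)*(1/301) = 265*(1/301) = 265/301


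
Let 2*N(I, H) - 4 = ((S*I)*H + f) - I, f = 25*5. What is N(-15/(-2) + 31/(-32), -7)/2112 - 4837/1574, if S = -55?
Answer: -2713475/1108096 ≈ -2.4488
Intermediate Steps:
f = 125
N(I, H) = 129/2 - I/2 - 55*H*I/2 (N(I, H) = 2 + (((-55*I)*H + 125) - I)/2 = 2 + ((-55*H*I + 125) - I)/2 = 2 + ((125 - 55*H*I) - I)/2 = 2 + (125 - I - 55*H*I)/2 = 2 + (125/2 - I/2 - 55*H*I/2) = 129/2 - I/2 - 55*H*I/2)
N(-15/(-2) + 31/(-32), -7)/2112 - 4837/1574 = (129/2 - (-15/(-2) + 31/(-32))/2 - 55/2*(-7)*(-15/(-2) + 31/(-32)))/2112 - 4837/1574 = (129/2 - (-15*(-½) + 31*(-1/32))/2 - 55/2*(-7)*(-15*(-½) + 31*(-1/32)))*(1/2112) - 4837*1/1574 = (129/2 - (15/2 - 31/32)/2 - 55/2*(-7)*(15/2 - 31/32))*(1/2112) - 4837/1574 = (129/2 - ½*209/32 - 55/2*(-7)*209/32)*(1/2112) - 4837/1574 = (129/2 - 209/64 + 80465/64)*(1/2112) - 4837/1574 = (2637/2)*(1/2112) - 4837/1574 = 879/1408 - 4837/1574 = -2713475/1108096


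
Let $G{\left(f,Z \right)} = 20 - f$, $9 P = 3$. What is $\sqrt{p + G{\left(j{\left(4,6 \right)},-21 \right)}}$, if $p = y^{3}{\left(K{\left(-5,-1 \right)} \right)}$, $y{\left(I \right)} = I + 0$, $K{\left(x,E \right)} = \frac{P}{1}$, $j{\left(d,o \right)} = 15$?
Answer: $\frac{2 \sqrt{102}}{9} \approx 2.2443$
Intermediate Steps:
$P = \frac{1}{3}$ ($P = \frac{1}{9} \cdot 3 = \frac{1}{3} \approx 0.33333$)
$K{\left(x,E \right)} = \frac{1}{3}$ ($K{\left(x,E \right)} = \frac{1}{3 \cdot 1} = \frac{1}{3} \cdot 1 = \frac{1}{3}$)
$y{\left(I \right)} = I$
$p = \frac{1}{27}$ ($p = \left(\frac{1}{3}\right)^{3} = \frac{1}{27} \approx 0.037037$)
$\sqrt{p + G{\left(j{\left(4,6 \right)},-21 \right)}} = \sqrt{\frac{1}{27} + \left(20 - 15\right)} = \sqrt{\frac{1}{27} + 5} = \sqrt{\frac{136}{27}} = \frac{2 \sqrt{102}}{9}$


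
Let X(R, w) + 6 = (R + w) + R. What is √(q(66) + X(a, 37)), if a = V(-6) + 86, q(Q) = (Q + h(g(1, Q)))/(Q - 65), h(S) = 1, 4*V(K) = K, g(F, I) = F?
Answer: √267 ≈ 16.340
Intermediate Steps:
V(K) = K/4
q(Q) = (1 + Q)/(-65 + Q) (q(Q) = (Q + 1)/(Q - 65) = (1 + Q)/(-65 + Q))
a = 169/2 (a = (¼)*(-6) + 86 = -3/2 + 86 = 169/2 ≈ 84.500)
X(R, w) = -6 + w + 2*R (X(R, w) = -6 + ((R + w) + R) = -6 + (w + 2*R) = -6 + w + 2*R)
√(q(66) + X(a, 37)) = √((1 + 66)/(-65 + 66) + (-6 + 37 + 2*(169/2))) = √(67/1 + (-6 + 37 + 169)) = √(1*67 + 200) = √(67 + 200) = √267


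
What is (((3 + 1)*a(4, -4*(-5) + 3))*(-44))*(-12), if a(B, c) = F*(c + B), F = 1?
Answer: 57024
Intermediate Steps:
a(B, c) = B + c (a(B, c) = 1*(c + B) = 1*(B + c) = B + c)
(((3 + 1)*a(4, -4*(-5) + 3))*(-44))*(-12) = (((3 + 1)*(4 + (-4*(-5) + 3)))*(-44))*(-12) = ((4*(4 + (20 + 3)))*(-44))*(-12) = ((4*(4 + 23))*(-44))*(-12) = ((4*27)*(-44))*(-12) = (108*(-44))*(-12) = -4752*(-12) = 57024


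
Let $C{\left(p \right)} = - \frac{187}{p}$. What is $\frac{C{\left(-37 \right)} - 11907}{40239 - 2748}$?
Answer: $- \frac{440372}{1387167} \approx -0.31746$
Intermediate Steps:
$\frac{C{\left(-37 \right)} - 11907}{40239 - 2748} = \frac{- \frac{187}{-37} - 11907}{40239 - 2748} = \frac{\left(-187\right) \left(- \frac{1}{37}\right) - 11907}{37491} = \left(\frac{187}{37} - 11907\right) \frac{1}{37491} = \left(- \frac{440372}{37}\right) \frac{1}{37491} = - \frac{440372}{1387167}$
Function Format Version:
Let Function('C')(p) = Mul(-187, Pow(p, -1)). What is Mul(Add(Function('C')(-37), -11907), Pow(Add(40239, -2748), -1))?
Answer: Rational(-440372, 1387167) ≈ -0.31746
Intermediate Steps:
Mul(Add(Function('C')(-37), -11907), Pow(Add(40239, -2748), -1)) = Mul(Add(Mul(-187, Pow(-37, -1)), -11907), Pow(Add(40239, -2748), -1)) = Mul(Add(Mul(-187, Rational(-1, 37)), -11907), Pow(37491, -1)) = Mul(Add(Rational(187, 37), -11907), Rational(1, 37491)) = Mul(Rational(-440372, 37), Rational(1, 37491)) = Rational(-440372, 1387167)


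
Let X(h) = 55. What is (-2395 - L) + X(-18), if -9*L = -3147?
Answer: -8069/3 ≈ -2689.7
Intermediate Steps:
L = 1049/3 (L = -⅑*(-3147) = 1049/3 ≈ 349.67)
(-2395 - L) + X(-18) = (-2395 - 1*1049/3) + 55 = (-2395 - 1049/3) + 55 = -8234/3 + 55 = -8069/3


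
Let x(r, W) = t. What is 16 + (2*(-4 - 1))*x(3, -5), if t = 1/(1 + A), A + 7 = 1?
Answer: 18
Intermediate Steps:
A = -6 (A = -7 + 1 = -6)
t = -⅕ (t = 1/(1 - 6) = 1/(-5) = -⅕ ≈ -0.20000)
x(r, W) = -⅕
16 + (2*(-4 - 1))*x(3, -5) = 16 + (2*(-4 - 1))*(-⅕) = 16 + (2*(-5))*(-⅕) = 16 - 10*(-⅕) = 16 + 2 = 18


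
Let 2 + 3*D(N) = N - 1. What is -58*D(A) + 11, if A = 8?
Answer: -257/3 ≈ -85.667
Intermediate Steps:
D(N) = -1 + N/3 (D(N) = -⅔ + (N - 1)/3 = -⅔ + (-1 + N)/3 = -⅔ + (-⅓ + N/3) = -1 + N/3)
-58*D(A) + 11 = -58*(-1 + (⅓)*8) + 11 = -58*(-1 + 8/3) + 11 = -58*5/3 + 11 = -290/3 + 11 = -257/3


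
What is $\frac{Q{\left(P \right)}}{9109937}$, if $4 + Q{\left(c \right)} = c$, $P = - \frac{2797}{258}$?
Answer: $- \frac{3829}{2350363746} \approx -1.6291 \cdot 10^{-6}$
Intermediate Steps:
$P = - \frac{2797}{258}$ ($P = \left(-2797\right) \frac{1}{258} = - \frac{2797}{258} \approx -10.841$)
$Q{\left(c \right)} = -4 + c$
$\frac{Q{\left(P \right)}}{9109937} = \frac{-4 - \frac{2797}{258}}{9109937} = \left(- \frac{3829}{258}\right) \frac{1}{9109937} = - \frac{3829}{2350363746}$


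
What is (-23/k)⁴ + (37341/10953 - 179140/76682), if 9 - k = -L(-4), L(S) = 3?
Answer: 14095914049061/967562433792 ≈ 14.568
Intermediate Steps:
k = 12 (k = 9 - (-1)*3 = 9 - 1*(-3) = 9 + 3 = 12)
(-23/k)⁴ + (37341/10953 - 179140/76682) = (-23/12)⁴ + (37341/10953 - 179140/76682) = (-23*1/12)⁴ + (37341*(1/10953) - 179140*1/76682) = (-23/12)⁴ + (4149/1217 - 89570/38341) = 279841/20736 + 50070119/46660997 = 14095914049061/967562433792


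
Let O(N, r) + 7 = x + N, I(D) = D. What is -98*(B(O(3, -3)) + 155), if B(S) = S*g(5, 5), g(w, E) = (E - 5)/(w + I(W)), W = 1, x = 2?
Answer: -15190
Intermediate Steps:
g(w, E) = (-5 + E)/(1 + w) (g(w, E) = (E - 5)/(w + 1) = (-5 + E)/(1 + w))
O(N, r) = -5 + N (O(N, r) = -7 + (2 + N) = -5 + N)
B(S) = 0 (B(S) = S*((-5 + 5)/(1 + 5)) = S*(0/6) = S*((⅙)*0) = S*0 = 0)
-98*(B(O(3, -3)) + 155) = -98*(0 + 155) = -98*155 = -15190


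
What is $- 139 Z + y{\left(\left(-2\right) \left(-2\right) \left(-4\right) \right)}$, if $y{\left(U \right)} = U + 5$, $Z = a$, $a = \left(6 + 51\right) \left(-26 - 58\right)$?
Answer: $665521$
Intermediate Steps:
$a = -4788$ ($a = 57 \left(-84\right) = -4788$)
$Z = -4788$
$y{\left(U \right)} = 5 + U$
$- 139 Z + y{\left(\left(-2\right) \left(-2\right) \left(-4\right) \right)} = \left(-139\right) \left(-4788\right) + \left(5 + \left(-2\right) \left(-2\right) \left(-4\right)\right) = 665532 + \left(5 + 4 \left(-4\right)\right) = 665532 + \left(5 - 16\right) = 665532 - 11 = 665521$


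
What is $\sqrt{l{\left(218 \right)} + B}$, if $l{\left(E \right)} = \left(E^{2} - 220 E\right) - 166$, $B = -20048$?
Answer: $5 i \sqrt{826} \approx 143.7 i$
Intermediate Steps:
$l{\left(E \right)} = -166 + E^{2} - 220 E$
$\sqrt{l{\left(218 \right)} + B} = \sqrt{\left(-166 + 218^{2} - 47960\right) - 20048} = \sqrt{\left(-166 + 47524 - 47960\right) - 20048} = \sqrt{-602 - 20048} = \sqrt{-20650} = 5 i \sqrt{826}$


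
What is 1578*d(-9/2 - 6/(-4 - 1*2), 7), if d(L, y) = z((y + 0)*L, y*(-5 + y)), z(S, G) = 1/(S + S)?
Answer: -1578/49 ≈ -32.204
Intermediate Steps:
z(S, G) = 1/(2*S)
d(L, y) = 1/(2*L*y) (d(L, y) = 1/(2*(((y + 0)*L))) = 1/(2*((y*L))) = 1/(2*((L*y))) = (1/(L*y))/2 = 1/(2*L*y))
1578*d(-9/2 - 6/(-4 - 1*2), 7) = 1578*((1/2)/(-9/2 - 6/(-4 - 1*2)*7)) = 1578*((1/2)*(1/7)/(-9*1/2 - 6/(-4 - 2))) = 1578*((1/2)*(1/7)/(-9/2 - 6/(-6))) = 1578*((1/2)*(1/7)/(-9/2 - 6*(-1/6))) = 1578*((1/2)*(1/7)/(-9/2 + 1)) = 1578*((1/2)*(1/7)/(-7/2)) = 1578*((1/2)*(-2/7)*(1/7)) = 1578*(-1/49) = -1578/49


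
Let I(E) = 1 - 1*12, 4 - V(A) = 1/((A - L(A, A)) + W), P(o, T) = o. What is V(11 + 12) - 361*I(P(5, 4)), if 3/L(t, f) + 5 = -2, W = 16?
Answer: 1097093/276 ≈ 3975.0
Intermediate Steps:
L(t, f) = -3/7 (L(t, f) = 3/(-5 - 2) = 3/(-7) = 3*(-⅐) = -3/7)
V(A) = 4 - 1/(115/7 + A) (V(A) = 4 - 1/((A - 1*(-3/7)) + 16) = 4 - 1/((A + 3/7) + 16) = 4 - 1/((3/7 + A) + 16) = 4 - 1/(115/7 + A))
I(E) = -11 (I(E) = 1 - 12 = -11)
V(11 + 12) - 361*I(P(5, 4)) = (453 + 28*(11 + 12))/(115 + 7*(11 + 12)) - 361*(-11) = (453 + 28*23)/(115 + 7*23) + 3971 = (453 + 644)/(115 + 161) + 3971 = 1097/276 + 3971 = 1097093/276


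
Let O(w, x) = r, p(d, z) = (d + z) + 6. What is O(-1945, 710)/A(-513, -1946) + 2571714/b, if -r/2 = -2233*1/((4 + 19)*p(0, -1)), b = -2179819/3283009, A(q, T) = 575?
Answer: -558290733980972596/144140531375 ≈ -3.8732e+6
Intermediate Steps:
b = -2179819/3283009 (b = -2179819*1/3283009 = -2179819/3283009 ≈ -0.66397)
p(d, z) = 6 + d + z
r = 4466/115 (r = -(-4466)/((6 + 0 - 1)*(4 + 19)) = -(-4466)/(5*23) = -(-4466)/115 = -2*(-2233/115) = 4466/115 ≈ 38.835)
O(w, x) = 4466/115
O(-1945, 710)/A(-513, -1946) + 2571714/b = (4466/115)/575 + 2571714/(-2179819/3283009) = (4466/115)*(1/575) + 2571714*(-3283009/2179819) = 4466/66125 - 8442960207426/2179819 = -558290733980972596/144140531375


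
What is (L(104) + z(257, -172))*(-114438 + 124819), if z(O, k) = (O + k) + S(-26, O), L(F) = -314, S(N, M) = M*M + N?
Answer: 683007514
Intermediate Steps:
S(N, M) = N + M**2 (S(N, M) = M**2 + N = N + M**2)
z(O, k) = -26 + O + k + O**2 (z(O, k) = (O + k) + (-26 + O**2) = -26 + O + k + O**2)
(L(104) + z(257, -172))*(-114438 + 124819) = (-314 + (-26 + 257 - 172 + 257**2))*(-114438 + 124819) = (-314 + (-26 + 257 - 172 + 66049))*10381 = (-314 + 66108)*10381 = 65794*10381 = 683007514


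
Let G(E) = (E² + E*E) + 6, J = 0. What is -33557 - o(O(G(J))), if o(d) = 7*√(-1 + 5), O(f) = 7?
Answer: -33571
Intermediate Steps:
G(E) = 6 + 2*E² (G(E) = (E² + E²) + 6 = 2*E² + 6 = 6 + 2*E²)
o(d) = 14 (o(d) = 7*√4 = 7*2 = 14)
-33557 - o(O(G(J))) = -33557 - 1*14 = -33557 - 14 = -33571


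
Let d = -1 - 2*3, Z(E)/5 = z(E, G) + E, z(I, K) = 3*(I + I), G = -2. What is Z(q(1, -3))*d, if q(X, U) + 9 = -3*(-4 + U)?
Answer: -2940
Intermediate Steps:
z(I, K) = 6*I (z(I, K) = 3*(2*I) = 6*I)
q(X, U) = 3 - 3*U (q(X, U) = -9 - 3*(-4 + U) = -9 + (12 - 3*U) = 3 - 3*U)
Z(E) = 35*E (Z(E) = 5*(6*E + E) = 5*(7*E) = 35*E)
d = -7 (d = -1 - 6 = -7)
Z(q(1, -3))*d = (35*(3 - 3*(-3)))*(-7) = (35*(3 + 9))*(-7) = (35*12)*(-7) = 420*(-7) = -2940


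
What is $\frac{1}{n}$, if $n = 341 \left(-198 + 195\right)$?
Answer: $- \frac{1}{1023} \approx -0.00097752$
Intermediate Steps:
$n = -1023$ ($n = 341 \left(-3\right) = -1023$)
$\frac{1}{n} = \frac{1}{-1023} = - \frac{1}{1023}$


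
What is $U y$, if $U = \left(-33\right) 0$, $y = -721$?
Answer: $0$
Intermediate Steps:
$U = 0$
$U y = 0 \left(-721\right) = 0$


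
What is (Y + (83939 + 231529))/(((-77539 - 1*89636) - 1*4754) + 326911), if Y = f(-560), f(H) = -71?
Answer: 315397/154982 ≈ 2.0351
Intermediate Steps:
Y = -71
(Y + (83939 + 231529))/(((-77539 - 1*89636) - 1*4754) + 326911) = (-71 + (83939 + 231529))/(((-77539 - 1*89636) - 1*4754) + 326911) = (-71 + 315468)/(((-77539 - 89636) - 4754) + 326911) = 315397/((-167175 - 4754) + 326911) = 315397/(-171929 + 326911) = 315397/154982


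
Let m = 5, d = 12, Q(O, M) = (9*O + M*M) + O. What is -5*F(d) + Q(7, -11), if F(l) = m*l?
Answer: -109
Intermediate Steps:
Q(O, M) = M² + 10*O (Q(O, M) = (9*O + M²) + O = (M² + 9*O) + O = M² + 10*O)
F(l) = 5*l
-5*F(d) + Q(7, -11) = -25*12 + ((-11)² + 10*7) = -5*60 + (121 + 70) = -300 + 191 = -109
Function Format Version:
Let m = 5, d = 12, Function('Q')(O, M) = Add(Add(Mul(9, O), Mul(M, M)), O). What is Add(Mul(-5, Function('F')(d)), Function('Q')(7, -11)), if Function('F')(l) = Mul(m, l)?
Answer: -109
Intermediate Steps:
Function('Q')(O, M) = Add(Pow(M, 2), Mul(10, O)) (Function('Q')(O, M) = Add(Add(Mul(9, O), Pow(M, 2)), O) = Add(Add(Pow(M, 2), Mul(9, O)), O) = Add(Pow(M, 2), Mul(10, O)))
Function('F')(l) = Mul(5, l)
Add(Mul(-5, Function('F')(d)), Function('Q')(7, -11)) = Add(Mul(-5, Mul(5, 12)), Add(Pow(-11, 2), Mul(10, 7))) = Add(Mul(-5, 60), Add(121, 70)) = Add(-300, 191) = -109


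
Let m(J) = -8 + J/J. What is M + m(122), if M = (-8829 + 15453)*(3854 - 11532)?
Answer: -50859079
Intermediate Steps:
m(J) = -7 (m(J) = -8 + 1 = -7)
M = -50859072 (M = 6624*(-7678) = -50859072)
M + m(122) = -50859072 - 7 = -50859079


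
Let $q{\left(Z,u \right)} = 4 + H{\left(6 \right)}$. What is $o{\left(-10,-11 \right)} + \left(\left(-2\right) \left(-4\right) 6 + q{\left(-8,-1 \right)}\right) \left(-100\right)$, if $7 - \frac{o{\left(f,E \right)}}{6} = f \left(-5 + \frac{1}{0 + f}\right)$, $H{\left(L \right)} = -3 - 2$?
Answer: $-4964$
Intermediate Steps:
$H{\left(L \right)} = -5$
$q{\left(Z,u \right)} = -1$ ($q{\left(Z,u \right)} = 4 - 5 = -1$)
$o{\left(f,E \right)} = 42 - 6 f \left(-5 + \frac{1}{f}\right)$ ($o{\left(f,E \right)} = 42 - 6 f \left(-5 + \frac{1}{0 + f}\right) = 42 - 6 f \left(-5 + \frac{1}{f}\right)$)
$o{\left(-10,-11 \right)} + \left(\left(-2\right) \left(-4\right) 6 + q{\left(-8,-1 \right)}\right) \left(-100\right) = \left(36 + 30 \left(-10\right)\right) + \left(\left(-2\right) \left(-4\right) 6 - 1\right) \left(-100\right) = \left(36 - 300\right) + \left(8 \cdot 6 - 1\right) \left(-100\right) = -264 + \left(48 - 1\right) \left(-100\right) = -264 + 47 \left(-100\right) = -264 - 4700 = -4964$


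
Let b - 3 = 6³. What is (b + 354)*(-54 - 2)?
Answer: -32088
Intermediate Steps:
b = 219 (b = 3 + 6³ = 3 + 216 = 219)
(b + 354)*(-54 - 2) = (219 + 354)*(-54 - 2) = 573*(-56) = -32088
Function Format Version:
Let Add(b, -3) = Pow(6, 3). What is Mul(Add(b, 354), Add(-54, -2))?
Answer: -32088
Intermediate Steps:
b = 219 (b = Add(3, Pow(6, 3)) = Add(3, 216) = 219)
Mul(Add(b, 354), Add(-54, -2)) = Mul(Add(219, 354), Add(-54, -2)) = Mul(573, -56) = -32088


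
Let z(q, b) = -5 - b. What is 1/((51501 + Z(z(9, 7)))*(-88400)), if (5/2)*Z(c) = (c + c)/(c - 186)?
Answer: -33/150238858640 ≈ -2.1965e-10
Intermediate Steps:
Z(c) = 4*c/(5*(-186 + c)) (Z(c) = 2*((c + c)/(c - 186))/5 = 2*((2*c)/(-186 + c))/5 = 2*(2*c/(-186 + c))/5 = 4*c/(5*(-186 + c)))
1/((51501 + Z(z(9, 7)))*(-88400)) = 1/((51501 + 4*(-5 - 1*7)/(5*(-186 + (-5 - 1*7))))*(-88400)) = -1/88400/(51501 + 4*(-5 - 7)/(5*(-186 + (-5 - 7)))) = -1/88400/(51501 + (⅘)*(-12)/(-186 - 12)) = -1/88400/(51501 + (⅘)*(-12)/(-198)) = -1/88400/(51501 + (⅘)*(-12)*(-1/198)) = -1/88400/(51501 + 8/165) = -1/88400/(8497673/165) = (165/8497673)*(-1/88400) = -33/150238858640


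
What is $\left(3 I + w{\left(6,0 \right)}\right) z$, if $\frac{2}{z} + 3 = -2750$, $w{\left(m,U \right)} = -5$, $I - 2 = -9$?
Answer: $\frac{52}{2753} \approx 0.018888$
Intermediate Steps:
$I = -7$ ($I = 2 - 9 = -7$)
$z = - \frac{2}{2753}$ ($z = \frac{2}{-3 - 2750} = \frac{2}{-2753} = 2 \left(- \frac{1}{2753}\right) = - \frac{2}{2753} \approx -0.00072648$)
$\left(3 I + w{\left(6,0 \right)}\right) z = \left(3 \left(-7\right) - 5\right) \left(- \frac{2}{2753}\right) = \left(-21 - 5\right) \left(- \frac{2}{2753}\right) = \left(-26\right) \left(- \frac{2}{2753}\right) = \frac{52}{2753}$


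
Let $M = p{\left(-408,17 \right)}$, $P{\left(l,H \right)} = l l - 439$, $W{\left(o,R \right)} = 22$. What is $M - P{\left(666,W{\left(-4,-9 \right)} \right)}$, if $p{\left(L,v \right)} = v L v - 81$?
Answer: $-561110$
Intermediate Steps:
$P{\left(l,H \right)} = -439 + l^{2}$ ($P{\left(l,H \right)} = l^{2} - 439 = -439 + l^{2}$)
$p{\left(L,v \right)} = -81 + L v^{2}$ ($p{\left(L,v \right)} = L v v - 81 = L v^{2} - 81 = -81 + L v^{2}$)
$M = -117993$ ($M = -81 - 408 \cdot 17^{2} = -81 - 117912 = -117993$)
$M - P{\left(666,W{\left(-4,-9 \right)} \right)} = -117993 - \left(-439 + 666^{2}\right) = -117993 - \left(-439 + 443556\right) = -117993 - 443117 = -561110$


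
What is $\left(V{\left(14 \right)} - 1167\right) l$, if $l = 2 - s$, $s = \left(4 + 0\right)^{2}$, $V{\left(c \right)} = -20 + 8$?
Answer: $16506$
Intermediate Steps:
$V{\left(c \right)} = -12$
$s = 16$ ($s = 4^{2} = 16$)
$l = -14$ ($l = 2 - 16 = -14$)
$\left(V{\left(14 \right)} - 1167\right) l = \left(-12 - 1167\right) \left(-14\right) = \left(-1179\right) \left(-14\right) = 16506$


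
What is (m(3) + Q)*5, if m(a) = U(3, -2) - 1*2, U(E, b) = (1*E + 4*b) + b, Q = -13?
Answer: -110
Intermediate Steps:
U(E, b) = E + 5*b (U(E, b) = (E + 4*b) + b = E + 5*b)
m(a) = -9 (m(a) = (3 + 5*(-2)) - 1*2 = (3 - 10) - 2 = -7 - 2 = -9)
(m(3) + Q)*5 = (-9 - 13)*5 = -22*5 = -110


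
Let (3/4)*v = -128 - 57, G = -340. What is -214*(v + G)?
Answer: 376640/3 ≈ 1.2555e+5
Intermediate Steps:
v = -740/3 (v = 4*(-128 - 57)/3 = (4/3)*(-185) = -740/3 ≈ -246.67)
-214*(v + G) = -214*(-740/3 - 340) = -214*(-1760/3) = 376640/3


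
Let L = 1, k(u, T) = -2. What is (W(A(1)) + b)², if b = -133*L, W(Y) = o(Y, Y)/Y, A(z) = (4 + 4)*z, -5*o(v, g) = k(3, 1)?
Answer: 7070281/400 ≈ 17676.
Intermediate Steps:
o(v, g) = ⅖ (o(v, g) = -⅕*(-2) = ⅖)
A(z) = 8*z
W(Y) = 2/(5*Y)
b = -133 (b = -133*1 = -133)
(W(A(1)) + b)² = (2/(5*((8*1))) - 133)² = ((⅖)/8 - 133)² = ((⅖)*(⅛) - 133)² = (1/20 - 133)² = (-2659/20)² = 7070281/400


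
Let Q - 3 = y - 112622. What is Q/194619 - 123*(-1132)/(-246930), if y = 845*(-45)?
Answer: -10716082334/8009544945 ≈ -1.3379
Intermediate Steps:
y = -38025
Q = -150644 (Q = 3 + (-38025 - 112622) = 3 - 150647 = -150644)
Q/194619 - 123*(-1132)/(-246930) = -150644/194619 - 123*(-1132)/(-246930) = -150644*1/194619 + 139236*(-1/246930) = -150644/194619 - 23206/41155 = -10716082334/8009544945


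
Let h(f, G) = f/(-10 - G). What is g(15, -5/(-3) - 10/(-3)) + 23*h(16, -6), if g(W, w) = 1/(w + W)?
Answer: -1839/20 ≈ -91.950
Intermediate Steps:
g(W, w) = 1/(W + w)
g(15, -5/(-3) - 10/(-3)) + 23*h(16, -6) = 1/(15 + (-5/(-3) - 10/(-3))) + 23*(-1*16/(10 - 6)) = 1/(15 + (-5*(-⅓) - 10*(-⅓))) + 23*(-1*16/4) = 1/(15 + (5/3 + 10/3)) + 23*(-1*16*¼) = 1/(15 + 5) + 23*(-4) = 1/20 - 92 = -1839/20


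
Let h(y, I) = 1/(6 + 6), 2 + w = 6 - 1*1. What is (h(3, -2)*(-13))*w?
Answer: -13/4 ≈ -3.2500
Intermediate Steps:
w = 3 (w = -2 + (6 - 1*1) = -2 + (6 - 1) = -2 + 5 = 3)
h(y, I) = 1/12
(h(3, -2)*(-13))*w = ((1/12)*(-13))*3 = -13/12*3 = -13/4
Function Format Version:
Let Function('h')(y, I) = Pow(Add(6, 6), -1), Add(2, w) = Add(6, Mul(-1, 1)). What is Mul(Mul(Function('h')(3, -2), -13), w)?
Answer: Rational(-13, 4) ≈ -3.2500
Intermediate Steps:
w = 3 (w = Add(-2, Add(6, Mul(-1, 1))) = Add(-2, Add(6, -1)) = Add(-2, 5) = 3)
Function('h')(y, I) = Rational(1, 12) (Function('h')(y, I) = Pow(12, -1) = Rational(1, 12))
Mul(Mul(Function('h')(3, -2), -13), w) = Mul(Mul(Rational(1, 12), -13), 3) = Mul(Rational(-13, 12), 3) = Rational(-13, 4)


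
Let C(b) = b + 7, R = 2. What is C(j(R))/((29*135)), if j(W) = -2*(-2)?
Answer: 11/3915 ≈ 0.0028097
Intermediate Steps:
j(W) = 4
C(b) = 7 + b
C(j(R))/((29*135)) = (7 + 4)/((29*135)) = 11/3915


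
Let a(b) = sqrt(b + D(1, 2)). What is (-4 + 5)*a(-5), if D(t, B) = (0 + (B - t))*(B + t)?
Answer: I*sqrt(2) ≈ 1.4142*I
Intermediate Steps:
D(t, B) = (B + t)*(B - t) (D(t, B) = (B - t)*(B + t) = (B + t)*(B - t))
a(b) = sqrt(3 + b) (a(b) = sqrt(b + (2**2 - 1*1**2)) = sqrt(b + (4 - 1*1)) = sqrt(b + (4 - 1)) = sqrt(b + 3) = sqrt(3 + b))
(-4 + 5)*a(-5) = (-4 + 5)*sqrt(3 - 5) = 1*sqrt(-2) = 1*(I*sqrt(2)) = I*sqrt(2)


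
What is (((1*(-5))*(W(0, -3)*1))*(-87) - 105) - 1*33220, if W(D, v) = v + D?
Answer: -34630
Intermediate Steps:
W(D, v) = D + v
(((1*(-5))*(W(0, -3)*1))*(-87) - 105) - 1*33220 = (((1*(-5))*((0 - 3)*1))*(-87) - 105) - 1*33220 = (-(-15)*(-87) - 105) - 33220 = (-5*(-3)*(-87) - 105) - 33220 = (15*(-87) - 105) - 33220 = (-1305 - 105) - 33220 = -1410 - 33220 = -34630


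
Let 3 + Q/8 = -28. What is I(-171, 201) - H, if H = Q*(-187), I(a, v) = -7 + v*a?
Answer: -80754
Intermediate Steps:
Q = -248 (Q = -24 + 8*(-28) = -24 - 224 = -248)
I(a, v) = -7 + a*v
H = 46376 (H = -248*(-187) = 46376)
I(-171, 201) - H = (-7 - 171*201) - 1*46376 = (-7 - 34371) - 46376 = -34378 - 46376 = -80754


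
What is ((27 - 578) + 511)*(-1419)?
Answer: 56760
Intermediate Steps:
((27 - 578) + 511)*(-1419) = (-551 + 511)*(-1419) = -40*(-1419) = 56760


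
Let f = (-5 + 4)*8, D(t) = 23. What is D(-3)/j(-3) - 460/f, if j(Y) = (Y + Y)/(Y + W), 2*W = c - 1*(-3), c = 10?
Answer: 529/12 ≈ 44.083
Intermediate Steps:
W = 13/2 (W = (10 - 1*(-3))/2 = (10 + 3)/2 = (½)*13 = 13/2 ≈ 6.5000)
j(Y) = 2*Y/(13/2 + Y) (j(Y) = (Y + Y)/(Y + 13/2) = (2*Y)/(13/2 + Y) = 2*Y/(13/2 + Y))
f = -8 (f = -1*8 = -8)
D(-3)/j(-3) - 460/f = 23/((4*(-3)/(13 + 2*(-3)))) - 460/(-8) = 23/((4*(-3)/(13 - 6))) - 460*(-⅛) = 23/((4*(-3)/7)) + 115/2 = 23/((4*(-3)*(⅐))) + 115/2 = 23/(-12/7) + 115/2 = 23*(-7/12) + 115/2 = -161/12 + 115/2 = 529/12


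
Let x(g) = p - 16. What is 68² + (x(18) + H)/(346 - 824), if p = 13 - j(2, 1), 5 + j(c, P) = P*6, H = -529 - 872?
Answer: 2211677/478 ≈ 4626.9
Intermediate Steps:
H = -1401
j(c, P) = -5 + 6*P (j(c, P) = -5 + P*6 = -5 + 6*P)
p = 12 (p = 13 - (-5 + 6*1) = 13 - (-5 + 6) = 13 - 1*1 = 13 - 1 = 12)
x(g) = -4 (x(g) = 12 - 16 = -4)
68² + (x(18) + H)/(346 - 824) = 68² + (-4 - 1401)/(346 - 824) = 4624 - 1405/(-478) = 4624 - 1405*(-1/478) = 4624 + 1405/478 = 2211677/478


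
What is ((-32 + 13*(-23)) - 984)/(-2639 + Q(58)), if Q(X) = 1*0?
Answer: 1315/2639 ≈ 0.49829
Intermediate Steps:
Q(X) = 0
((-32 + 13*(-23)) - 984)/(-2639 + Q(58)) = ((-32 + 13*(-23)) - 984)/(-2639 + 0) = ((-32 - 299) - 984)/(-2639) = (-331 - 984)*(-1/2639) = -1315*(-1/2639) = 1315/2639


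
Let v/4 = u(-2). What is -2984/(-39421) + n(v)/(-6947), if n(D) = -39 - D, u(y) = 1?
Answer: 22424951/273857687 ≈ 0.081885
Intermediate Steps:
v = 4 (v = 4*1 = 4)
-2984/(-39421) + n(v)/(-6947) = -2984/(-39421) + (-39 - 1*4)/(-6947) = -2984*(-1/39421) + (-39 - 4)*(-1/6947) = 2984/39421 - 43*(-1/6947) = 2984/39421 + 43/6947 = 22424951/273857687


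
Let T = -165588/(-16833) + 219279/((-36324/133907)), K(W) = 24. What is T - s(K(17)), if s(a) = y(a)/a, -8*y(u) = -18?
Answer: -439343381835835/543503904 ≈ -8.0835e+5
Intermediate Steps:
y(u) = 9/4 (y(u) = -⅛*(-18) = 9/4)
T = -54917916360293/67937988 (T = -165588*(-1/16833) + 219279/((-36324*1/133907)) = 55196/5611 + 219279/(-36324/133907) = 55196/5611 + 219279*(-133907/36324) = 55196/5611 - 9787664351/12108 = -54917916360293/67937988 ≈ -8.0835e+5)
s(a) = 9/(4*a)
T - s(K(17)) = -54917916360293/67937988 - 9/(4*24) = -54917916360293/67937988 - 1*3/32 = -54917916360293/67937988 - 3/32 = -439343381835835/543503904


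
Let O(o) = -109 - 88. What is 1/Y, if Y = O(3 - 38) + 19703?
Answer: 1/19506 ≈ 5.1266e-5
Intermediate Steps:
O(o) = -197
Y = 19506 (Y = -197 + 19703 = 19506)
1/Y = 1/19506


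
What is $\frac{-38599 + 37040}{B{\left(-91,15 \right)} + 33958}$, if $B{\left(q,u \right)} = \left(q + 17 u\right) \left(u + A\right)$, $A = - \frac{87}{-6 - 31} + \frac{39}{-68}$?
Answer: $- \frac{980611}{23090315} \approx -0.042468$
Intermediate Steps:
$A = \frac{4473}{2516}$ ($A = - \frac{87}{-6 - 31} + 39 \left(- \frac{1}{68}\right) = - \frac{87}{-37} - \frac{39}{68} = \left(-87\right) \left(- \frac{1}{37}\right) - \frac{39}{68} = \frac{87}{37} - \frac{39}{68} = \frac{4473}{2516} \approx 1.7778$)
$B{\left(q,u \right)} = \left(\frac{4473}{2516} + u\right) \left(q + 17 u\right)$ ($B{\left(q,u \right)} = \left(q + 17 u\right) \left(u + \frac{4473}{2516}\right) = \left(q + 17 u\right) \left(\frac{4473}{2516} + u\right) = \left(\frac{4473}{2516} + u\right) \left(q + 17 u\right)$)
$\frac{-38599 + 37040}{B{\left(-91,15 \right)} + 33958} = \frac{-38599 + 37040}{\left(17 \cdot 15^{2} + \frac{4473}{148} \cdot 15 + \frac{4473}{2516} \left(-91\right) - 1365\right) + 33958} = - \frac{1559}{\left(17 \cdot 225 + \frac{67095}{148} - \frac{407043}{2516} - 1365\right) + 33958} = - \frac{1559}{\left(3825 + \frac{67095}{148} - \frac{407043}{2516} - 1365\right) + 33958} = - \frac{1559}{\frac{1730733}{629} + 33958} = - \frac{1559}{\frac{23090315}{629}} = \left(-1559\right) \frac{629}{23090315} = - \frac{980611}{23090315}$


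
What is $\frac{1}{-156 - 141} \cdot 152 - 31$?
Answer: $- \frac{9359}{297} \approx -31.512$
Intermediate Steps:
$\frac{1}{-156 - 141} \cdot 152 - 31 = \frac{1}{-297} \cdot 152 - 31 = \left(- \frac{1}{297}\right) 152 - 31 = - \frac{152}{297} - 31 = - \frac{9359}{297}$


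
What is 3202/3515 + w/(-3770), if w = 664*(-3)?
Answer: 1907342/1325155 ≈ 1.4393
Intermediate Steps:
w = -1992
3202/3515 + w/(-3770) = 3202/3515 - 1992/(-3770) = 3202*(1/3515) - 1992*(-1/3770) = 3202/3515 + 996/1885 = 1907342/1325155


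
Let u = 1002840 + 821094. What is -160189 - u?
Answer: -1984123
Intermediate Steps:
u = 1823934
-160189 - u = -160189 - 1*1823934 = -160189 - 1823934 = -1984123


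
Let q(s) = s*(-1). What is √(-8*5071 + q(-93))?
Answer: 5*I*√1619 ≈ 201.18*I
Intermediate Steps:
q(s) = -s
√(-8*5071 + q(-93)) = √(-8*5071 - 1*(-93)) = √(-40568 + 93) = √(-40475) = 5*I*√1619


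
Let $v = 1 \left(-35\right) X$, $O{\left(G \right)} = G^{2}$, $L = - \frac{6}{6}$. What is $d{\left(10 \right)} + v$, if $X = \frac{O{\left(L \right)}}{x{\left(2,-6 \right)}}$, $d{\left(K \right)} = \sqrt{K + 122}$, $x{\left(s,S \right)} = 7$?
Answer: $-5 + 2 \sqrt{33} \approx 6.4891$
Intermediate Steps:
$L = -1$ ($L = \left(-6\right) \frac{1}{6} = -1$)
$d{\left(K \right)} = \sqrt{122 + K}$
$X = \frac{1}{7}$ ($X = \frac{\left(-1\right)^{2}}{7} = 1 \cdot \frac{1}{7} = \frac{1}{7} \approx 0.14286$)
$v = -5$ ($v = 1 \left(-35\right) \frac{1}{7} = \left(-35\right) \frac{1}{7} = -5$)
$d{\left(10 \right)} + v = \sqrt{122 + 10} - 5 = \sqrt{132} - 5 = 2 \sqrt{33} - 5 = -5 + 2 \sqrt{33}$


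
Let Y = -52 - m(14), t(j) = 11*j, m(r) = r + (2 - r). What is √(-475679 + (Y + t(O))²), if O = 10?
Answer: I*√472543 ≈ 687.42*I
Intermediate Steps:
m(r) = 2
Y = -54 (Y = -52 - 1*2 = -52 - 2 = -54)
√(-475679 + (Y + t(O))²) = √(-475679 + (-54 + 11*10)²) = √(-475679 + (-54 + 110)²) = √(-475679 + 56²) = √(-475679 + 3136) = √(-472543) = I*√472543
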